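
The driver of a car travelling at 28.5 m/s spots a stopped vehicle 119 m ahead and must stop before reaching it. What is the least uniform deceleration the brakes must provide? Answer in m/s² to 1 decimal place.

v² = 2a·d ⇒ a = v²/(2d) = 28.5000² / (2 × 119.000) = 812.250 / 238.000 = 3.4128 m/s².

Required deceleration ≈ 3.4 m/s²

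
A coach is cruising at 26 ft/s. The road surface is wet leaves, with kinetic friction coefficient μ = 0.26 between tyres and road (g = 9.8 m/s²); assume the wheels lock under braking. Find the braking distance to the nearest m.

26 ft/s × 0.3048 = 7.9248 m/s.
a = μg = 0.26 × 9.8 = 2.548 m/s².
Braking distance = v²/(2a) = 7.9248² / (2 × 2.548) = 62.802 / 5.096 = 12.324 m.

Braking distance ≈ 12 m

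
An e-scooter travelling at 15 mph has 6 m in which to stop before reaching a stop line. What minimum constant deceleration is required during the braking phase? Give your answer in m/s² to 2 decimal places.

Required deceleration ≈ 3.75 m/s²

15 mph × 0.44704 = 6.7056 m/s.
v² = 2a·d ⇒ a = v²/(2d) = 6.7056² / (2 × 6.000) = 44.965 / 12.000 = 3.7471 m/s².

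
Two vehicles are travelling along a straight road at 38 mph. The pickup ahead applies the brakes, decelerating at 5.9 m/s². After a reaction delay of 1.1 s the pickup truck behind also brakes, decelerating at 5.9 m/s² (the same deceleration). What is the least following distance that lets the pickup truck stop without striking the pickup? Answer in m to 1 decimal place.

Minimum gap ≈ 18.7 m

38 mph × 0.44704 = 16.9875 m/s.
Leader travels v²/(2a_L) = 288.575 / 11.800 = 24.456 m before stopping.
Follower covers v·t_r = 16.9875 × 1.1 = 18.686 m while reacting, then v²/(2a_F) = 288.575 / 11.800 = 24.456 m while braking, for a total of 18.686 + 24.456 = 43.142 m.
Since a_F ≤ a_L and the follower starts braking later, the follower is never slower than the leader, so the closest approach is when both have stopped.
Minimum gap = 43.142 − 24.456 = 18.686 m.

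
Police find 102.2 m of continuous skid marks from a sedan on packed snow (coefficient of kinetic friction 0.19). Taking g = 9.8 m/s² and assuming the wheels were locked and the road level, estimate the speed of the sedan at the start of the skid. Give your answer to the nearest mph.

Deceleration a = μg = 0.19 × 9.8 = 1.862 m/s².
v = √(2a·d) = √(2 × 1.862 × 102.2) = √380.593 = 19.5088 m/s.
= 19.5088 ÷ 0.44704 = 43.640 mph.

Initial speed ≈ 44 mph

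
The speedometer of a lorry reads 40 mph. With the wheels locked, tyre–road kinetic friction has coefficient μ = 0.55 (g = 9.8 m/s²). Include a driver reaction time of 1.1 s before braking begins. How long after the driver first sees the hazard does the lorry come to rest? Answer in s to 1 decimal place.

Total time ≈ 4.4 s

40 mph × 0.44704 = 17.8816 m/s.
a = μg = 0.55 × 9.8 = 5.390 m/s².
Braking time = v/a = 17.8816 / 5.390 = 3.318 s.
Total = 1.1 + 3.318 = 4.418 s.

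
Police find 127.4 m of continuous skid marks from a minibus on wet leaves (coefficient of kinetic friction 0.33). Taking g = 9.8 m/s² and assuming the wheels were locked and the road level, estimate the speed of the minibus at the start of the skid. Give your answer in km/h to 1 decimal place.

Deceleration a = μg = 0.33 × 9.8 = 3.234 m/s².
v = √(2a·d) = √(2 × 3.234 × 127.4) = √824.023 = 28.7058 m/s.
= 28.7058 × 3.6 = 103.341 km/h.

Initial speed ≈ 103.3 km/h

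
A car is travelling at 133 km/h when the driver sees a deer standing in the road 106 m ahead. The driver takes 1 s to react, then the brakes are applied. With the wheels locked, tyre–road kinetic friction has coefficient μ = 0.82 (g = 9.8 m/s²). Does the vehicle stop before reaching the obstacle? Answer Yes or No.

133 km/h ÷ 3.6 = 36.9444 m/s.
a = μg = 0.82 × 9.8 = 8.036 m/s².
Reaction distance = 36.9444 × 1 = 36.944 m.
Braking distance = v²/(2a) = 1364.889 / 16.072 = 84.923 m.
Total stopping distance = 36.944 + 84.923 = 121.867 m, vs 106 m available — it cannot stop in time and overshoots by 121.867 − 106 = 15.867 m.

No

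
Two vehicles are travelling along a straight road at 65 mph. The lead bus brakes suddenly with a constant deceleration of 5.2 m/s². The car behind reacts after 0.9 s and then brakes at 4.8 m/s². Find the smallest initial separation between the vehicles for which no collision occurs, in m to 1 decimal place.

Minimum gap ≈ 32.9 m

65 mph × 0.44704 = 29.0576 m/s.
Leader travels v²/(2a_L) = 844.344 / 10.400 = 81.187 m before stopping.
Follower covers v·t_r = 29.0576 × 0.9 = 26.152 m while reacting, then v²/(2a_F) = 844.344 / 9.600 = 87.953 m while braking, for a total of 26.152 + 87.953 = 114.105 m.
Since a_F ≤ a_L and the follower starts braking later, the follower is never slower than the leader, so the closest approach is when both have stopped.
Minimum gap = 114.105 − 81.187 = 32.918 m.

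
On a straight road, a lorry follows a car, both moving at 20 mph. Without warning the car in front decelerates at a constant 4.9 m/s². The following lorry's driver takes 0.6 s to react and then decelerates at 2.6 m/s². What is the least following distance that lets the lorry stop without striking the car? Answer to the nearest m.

20 mph × 0.44704 = 8.9408 m/s.
Leader travels v²/(2a_L) = 79.938 / 9.800 = 8.157 m before stopping.
Follower covers v·t_r = 8.9408 × 0.6 = 5.364 m while reacting, then v²/(2a_F) = 79.938 / 5.200 = 15.373 m while braking, for a total of 5.364 + 15.373 = 20.737 m.
Since a_F ≤ a_L and the follower starts braking later, the follower is never slower than the leader, so the closest approach is when both have stopped.
Minimum gap = 20.737 − 8.157 = 12.580 m.

Minimum gap ≈ 13 m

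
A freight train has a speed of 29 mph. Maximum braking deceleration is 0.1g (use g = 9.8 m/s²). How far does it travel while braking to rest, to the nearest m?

Braking distance ≈ 86 m

29 mph × 0.44704 = 12.9642 m/s.
a = 0.1 × 9.8 = 0.980 m/s².
Braking distance = v²/(2a) = 12.9642² / (2 × 0.980) = 168.070 / 1.960 = 85.750 m.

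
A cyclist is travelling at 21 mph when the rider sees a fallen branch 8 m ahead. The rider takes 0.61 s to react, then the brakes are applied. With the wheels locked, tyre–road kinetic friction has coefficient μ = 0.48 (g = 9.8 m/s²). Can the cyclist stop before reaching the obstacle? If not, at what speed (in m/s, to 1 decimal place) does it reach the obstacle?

21 mph × 0.44704 = 9.3878 m/s.
a = μg = 0.48 × 9.8 = 4.704 m/s².
Reaction distance = 9.3878 × 0.61 = 5.727 m.
Braking distance needed to stop: v²/(2a) = 88.131 / 9.408 = 9.368 m, so total needed = 5.727 + 9.368 = 15.095 m > 8 m — it cannot stop.
Distance remaining when braking begins: 8 − 5.727 = 2.273 m.
v² = v₀² − 2a·d = 88.131 − 2 × 4.704 × 2.273 = 66.747 m²/s².
v = √66.747 = 8.170 m/s.

No — it strikes the obstacle at 8.2 m/s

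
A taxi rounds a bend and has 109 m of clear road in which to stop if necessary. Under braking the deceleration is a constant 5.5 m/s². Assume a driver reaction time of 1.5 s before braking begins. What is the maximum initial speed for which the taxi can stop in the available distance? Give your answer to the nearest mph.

Maximum speed ≈ 61 mph

Stopping distance: v·t_r + v²/(2a) = 109 with t_r = 1.5 s and a = 5.500 m/s².
So v² + 16.500 v − 1199.00 = 0.
Positive root: v = −a·t_r + √((a·t_r)² + 2a·d) = −8.250 + √(68.062 + 1199.00) = 27.3458 m/s.
27.3458 m/s ÷ 0.44704 = 61.171 mph.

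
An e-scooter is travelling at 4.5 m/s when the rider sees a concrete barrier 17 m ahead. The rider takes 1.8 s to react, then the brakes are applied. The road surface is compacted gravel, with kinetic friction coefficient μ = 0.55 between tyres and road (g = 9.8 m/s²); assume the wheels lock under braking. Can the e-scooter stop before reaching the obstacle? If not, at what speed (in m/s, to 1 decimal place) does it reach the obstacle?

a = μg = 0.55 × 9.8 = 5.390 m/s².
Reaction distance = 4.5000 × 1.8 = 8.100 m.
Braking distance = v²/(2a) = 20.250 / 10.780 = 1.878 m.
Total stopping distance = 8.100 + 1.878 = 9.978 m, vs 17 m available — it stops with 17 − 9.978 = 7.022 m to spare.

Yes — it stops about 7.0 m short of the obstacle, so it never reaches it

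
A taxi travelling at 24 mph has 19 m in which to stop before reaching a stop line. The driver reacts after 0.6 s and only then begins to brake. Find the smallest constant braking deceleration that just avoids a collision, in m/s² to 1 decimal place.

24 mph × 0.44704 = 10.7290 m/s.
Distance covered during reaction = 10.7290 × 0.6 = 6.437 m.
Distance available for braking: 19 − 6.437 = 12.563 m.
v² = 2a·d ⇒ a = v²/(2d) = 10.7290² / (2 × 12.563) = 115.111 / 25.126 = 4.5813 m/s².

Required deceleration ≈ 4.6 m/s²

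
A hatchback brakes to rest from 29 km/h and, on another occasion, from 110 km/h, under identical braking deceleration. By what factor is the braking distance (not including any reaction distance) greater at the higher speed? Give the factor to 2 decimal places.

Braking distance d = v²/(2a), so with a fixed, d ∝ v².
Factor = (110/29)² = 3.7931² = 14.3876.

Factor ≈ 14.39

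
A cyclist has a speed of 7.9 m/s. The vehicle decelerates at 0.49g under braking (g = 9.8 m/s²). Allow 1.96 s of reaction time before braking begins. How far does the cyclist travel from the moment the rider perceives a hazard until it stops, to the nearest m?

Total stopping distance ≈ 22 m

a = 0.49 × 9.8 = 4.802 m/s².
Reaction distance = v·t_r = 7.9000 × 1.96 = 15.484 m.
Braking distance = v²/(2a) = 7.9000² / (2 × 4.802) = 62.410 / 9.604 = 6.498 m.
Total = 15.484 + 6.498 = 21.982 m.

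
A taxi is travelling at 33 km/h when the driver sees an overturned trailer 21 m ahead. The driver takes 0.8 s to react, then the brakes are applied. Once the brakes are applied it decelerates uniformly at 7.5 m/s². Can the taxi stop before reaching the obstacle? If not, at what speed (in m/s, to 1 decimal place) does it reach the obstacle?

33 km/h ÷ 3.6 = 9.1667 m/s.
Reaction distance = 9.1667 × 0.8 = 7.333 m.
Braking distance = v²/(2a) = 84.028 / 15.000 = 5.602 m.
Total stopping distance = 7.333 + 5.602 = 12.935 m, vs 21 m available — it stops with 21 − 12.935 = 8.065 m to spare.

Yes — it stops about 8.1 m short of the obstacle, so it never reaches it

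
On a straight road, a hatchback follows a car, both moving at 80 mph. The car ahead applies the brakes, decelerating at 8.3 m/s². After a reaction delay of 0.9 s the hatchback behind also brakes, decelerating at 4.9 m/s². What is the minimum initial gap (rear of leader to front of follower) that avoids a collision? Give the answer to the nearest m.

80 mph × 0.44704 = 35.7632 m/s.
Leader travels v²/(2a_L) = 1279.006 / 16.600 = 77.049 m before stopping.
Follower covers v·t_r = 35.7632 × 0.9 = 32.187 m while reacting, then v²/(2a_F) = 1279.006 / 9.800 = 130.511 m while braking, for a total of 32.187 + 130.511 = 162.698 m.
Since a_F ≤ a_L and the follower starts braking later, the follower is never slower than the leader, so the closest approach is when both have stopped.
Minimum gap = 162.698 − 77.049 = 85.649 m.

Minimum gap ≈ 86 m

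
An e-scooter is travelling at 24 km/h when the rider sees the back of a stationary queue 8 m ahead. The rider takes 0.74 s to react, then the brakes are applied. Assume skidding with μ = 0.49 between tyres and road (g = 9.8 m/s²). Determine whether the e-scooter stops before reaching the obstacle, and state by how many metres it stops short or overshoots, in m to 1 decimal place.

No — it overshoots by 1.6 m

24 km/h ÷ 3.6 = 6.6667 m/s.
a = μg = 0.49 × 9.8 = 4.802 m/s².
Reaction distance = 6.6667 × 0.74 = 4.933 m.
Braking distance = v²/(2a) = 44.445 / 9.604 = 4.628 m.
Total stopping distance = 4.933 + 4.628 = 9.561 m, vs 8 m available — it cannot stop in time and overshoots by 9.561 − 8 = 1.561 m.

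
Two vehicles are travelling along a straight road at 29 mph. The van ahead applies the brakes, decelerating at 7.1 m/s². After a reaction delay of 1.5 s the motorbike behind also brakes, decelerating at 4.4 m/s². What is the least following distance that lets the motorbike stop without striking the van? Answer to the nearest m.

Minimum gap ≈ 27 m

29 mph × 0.44704 = 12.9642 m/s.
Leader travels v²/(2a_L) = 168.070 / 14.200 = 11.836 m before stopping.
Follower covers v·t_r = 12.9642 × 1.5 = 19.446 m while reacting, then v²/(2a_F) = 168.070 / 8.800 = 19.099 m while braking, for a total of 19.446 + 19.099 = 38.545 m.
Since a_F ≤ a_L and the follower starts braking later, the follower is never slower than the leader, so the closest approach is when both have stopped.
Minimum gap = 38.545 − 11.836 = 26.709 m.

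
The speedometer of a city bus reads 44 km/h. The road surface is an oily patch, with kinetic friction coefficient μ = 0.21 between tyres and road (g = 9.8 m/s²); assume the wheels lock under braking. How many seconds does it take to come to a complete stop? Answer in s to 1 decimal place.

44 km/h ÷ 3.6 = 12.2222 m/s.
a = μg = 0.21 × 9.8 = 2.058 m/s².
Braking time = v/a = 12.2222 / 2.058 = 5.939 s.

Braking time ≈ 5.9 s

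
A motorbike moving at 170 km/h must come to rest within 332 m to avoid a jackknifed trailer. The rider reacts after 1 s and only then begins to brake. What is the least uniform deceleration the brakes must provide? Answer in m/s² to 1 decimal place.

Required deceleration ≈ 3.9 m/s²

170 km/h ÷ 3.6 = 47.2222 m/s.
Distance covered during reaction = 47.2222 × 1 = 47.222 m.
Distance available for braking: 332 − 47.222 = 284.778 m.
v² = 2a·d ⇒ a = v²/(2d) = 47.2222² / (2 × 284.778) = 2229.936 / 569.556 = 3.9152 m/s².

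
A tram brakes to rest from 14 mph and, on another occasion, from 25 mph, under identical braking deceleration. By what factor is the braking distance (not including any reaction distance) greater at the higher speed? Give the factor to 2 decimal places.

Braking distance d = v²/(2a), so with a fixed, d ∝ v².
Factor = (25/14)² = 1.7857² = 3.1887.

Factor ≈ 3.19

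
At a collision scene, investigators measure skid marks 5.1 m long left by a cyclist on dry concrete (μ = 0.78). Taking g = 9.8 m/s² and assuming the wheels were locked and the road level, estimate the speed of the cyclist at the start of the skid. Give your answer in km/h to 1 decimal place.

Deceleration a = μg = 0.78 × 9.8 = 7.644 m/s².
v = √(2a·d) = √(2 × 7.644 × 5.1) = √77.969 = 8.8300 m/s.
= 8.8300 × 3.6 = 31.788 km/h.

Initial speed ≈ 31.8 km/h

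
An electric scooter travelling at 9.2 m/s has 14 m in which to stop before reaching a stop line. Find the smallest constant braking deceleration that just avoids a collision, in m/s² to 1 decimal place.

Required deceleration ≈ 3.0 m/s²

v² = 2a·d ⇒ a = v²/(2d) = 9.2000² / (2 × 14.000) = 84.640 / 28.000 = 3.0229 m/s².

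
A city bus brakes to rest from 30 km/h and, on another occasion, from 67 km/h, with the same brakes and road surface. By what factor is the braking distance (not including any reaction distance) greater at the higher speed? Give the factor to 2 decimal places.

Factor ≈ 4.99

Braking distance d = v²/(2a), so with a fixed, d ∝ v².
Factor = (67/30)² = 2.2333² = 4.9876.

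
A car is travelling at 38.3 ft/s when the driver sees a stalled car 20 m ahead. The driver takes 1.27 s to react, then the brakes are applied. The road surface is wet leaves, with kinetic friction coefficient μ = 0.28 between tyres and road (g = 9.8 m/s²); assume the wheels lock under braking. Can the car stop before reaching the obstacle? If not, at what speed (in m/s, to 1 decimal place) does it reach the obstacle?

No — it strikes the obstacle at 10.4 m/s

38.3 ft/s × 0.3048 = 11.6738 m/s.
a = μg = 0.28 × 9.8 = 2.744 m/s².
Reaction distance = 11.6738 × 1.27 = 14.826 m.
Braking distance needed to stop: v²/(2a) = 136.278 / 5.488 = 24.832 m, so total needed = 14.826 + 24.832 = 39.658 m > 20 m — it cannot stop.
Distance remaining when braking begins: 20 − 14.826 = 5.174 m.
v² = v₀² − 2a·d = 136.278 − 2 × 2.744 × 5.174 = 107.883 m²/s².
v = √107.883 = 10.387 m/s.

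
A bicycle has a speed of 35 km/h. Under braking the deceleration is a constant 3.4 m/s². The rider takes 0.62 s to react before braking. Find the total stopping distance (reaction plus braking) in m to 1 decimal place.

Total stopping distance ≈ 19.9 m

35 km/h ÷ 3.6 = 9.7222 m/s.
Reaction distance = v·t_r = 9.7222 × 0.62 = 6.028 m.
Braking distance = v²/(2a) = 9.7222² / (2 × 3.400) = 94.521 / 6.800 = 13.900 m.
Total = 6.028 + 13.900 = 19.928 m.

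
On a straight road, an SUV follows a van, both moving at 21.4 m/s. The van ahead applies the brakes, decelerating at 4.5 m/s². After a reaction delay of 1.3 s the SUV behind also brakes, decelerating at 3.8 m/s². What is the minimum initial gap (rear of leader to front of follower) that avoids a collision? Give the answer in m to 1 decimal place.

Leader travels v²/(2a_L) = 457.960 / 9.000 = 50.884 m before stopping.
Follower covers v·t_r = 21.4000 × 1.3 = 27.820 m while reacting, then v²/(2a_F) = 457.960 / 7.600 = 60.258 m while braking, for a total of 27.820 + 60.258 = 88.078 m.
Since a_F ≤ a_L and the follower starts braking later, the follower is never slower than the leader, so the closest approach is when both have stopped.
Minimum gap = 88.078 − 50.884 = 37.194 m.

Minimum gap ≈ 37.2 m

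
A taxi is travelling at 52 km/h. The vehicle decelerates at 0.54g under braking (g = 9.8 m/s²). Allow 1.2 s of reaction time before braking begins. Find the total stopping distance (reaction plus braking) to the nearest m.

52 km/h ÷ 3.6 = 14.4444 m/s.
a = 0.54 × 9.8 = 5.292 m/s².
Reaction distance = v·t_r = 14.4444 × 1.2 = 17.333 m.
Braking distance = v²/(2a) = 14.4444² / (2 × 5.292) = 208.641 / 10.584 = 19.713 m.
Total = 17.333 + 19.713 = 37.046 m.

Total stopping distance ≈ 37 m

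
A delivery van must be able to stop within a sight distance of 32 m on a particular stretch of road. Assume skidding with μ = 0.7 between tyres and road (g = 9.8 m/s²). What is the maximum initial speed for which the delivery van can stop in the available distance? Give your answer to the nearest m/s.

Maximum speed ≈ 21 m/s

a = μg = 0.7 × 9.8 = 6.860 m/s².
v²/(2a) = d ⇒ v = √(2 × 6.860 × 32) = √439.04 = 20.9533 m/s.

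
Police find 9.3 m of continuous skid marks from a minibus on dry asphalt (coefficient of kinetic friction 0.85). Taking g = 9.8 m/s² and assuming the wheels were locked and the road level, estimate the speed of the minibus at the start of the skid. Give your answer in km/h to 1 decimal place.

Deceleration a = μg = 0.85 × 9.8 = 8.330 m/s².
v = √(2a·d) = √(2 × 8.330 × 9.3) = √154.938 = 12.4474 m/s.
= 12.4474 × 3.6 = 44.811 km/h.

Initial speed ≈ 44.8 km/h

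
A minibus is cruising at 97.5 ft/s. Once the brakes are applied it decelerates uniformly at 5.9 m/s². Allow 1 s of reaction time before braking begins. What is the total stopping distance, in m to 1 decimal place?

97.5 ft/s × 0.3048 = 29.7180 m/s.
Reaction distance = v·t_r = 29.7180 × 1 = 29.718 m.
Braking distance = v²/(2a) = 29.7180² / (2 × 5.900) = 883.160 / 11.800 = 74.844 m.
Total = 29.718 + 74.844 = 104.562 m.

Total stopping distance ≈ 104.6 m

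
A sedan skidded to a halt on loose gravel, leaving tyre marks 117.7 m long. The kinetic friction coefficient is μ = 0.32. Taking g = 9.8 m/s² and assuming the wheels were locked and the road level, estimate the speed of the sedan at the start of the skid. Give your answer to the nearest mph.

Initial speed ≈ 61 mph

Deceleration a = μg = 0.32 × 9.8 = 3.136 m/s².
v = √(2a·d) = √(2 × 3.136 × 117.7) = √738.214 = 27.1701 m/s.
= 27.1701 ÷ 0.44704 = 60.778 mph.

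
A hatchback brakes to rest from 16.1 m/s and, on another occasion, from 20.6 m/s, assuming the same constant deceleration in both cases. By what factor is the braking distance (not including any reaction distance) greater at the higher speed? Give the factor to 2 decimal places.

Braking distance d = v²/(2a), so with a fixed, d ∝ v².
Factor = (20.6/16.1)² = 1.2795² = 1.6371.

Factor ≈ 1.64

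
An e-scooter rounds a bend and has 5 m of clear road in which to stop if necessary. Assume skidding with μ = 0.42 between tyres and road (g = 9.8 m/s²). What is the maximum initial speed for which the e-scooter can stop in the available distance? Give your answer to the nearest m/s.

Maximum speed ≈ 6 m/s

a = μg = 0.42 × 9.8 = 4.116 m/s².
v²/(2a) = d ⇒ v = √(2 × 4.116 × 5) = √41.16 = 6.4156 m/s.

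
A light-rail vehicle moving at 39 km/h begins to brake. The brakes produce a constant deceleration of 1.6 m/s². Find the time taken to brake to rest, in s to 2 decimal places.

Braking time ≈ 6.77 s

39 km/h ÷ 3.6 = 10.8333 m/s.
Braking time = v/a = 10.8333 / 1.600 = 6.771 s.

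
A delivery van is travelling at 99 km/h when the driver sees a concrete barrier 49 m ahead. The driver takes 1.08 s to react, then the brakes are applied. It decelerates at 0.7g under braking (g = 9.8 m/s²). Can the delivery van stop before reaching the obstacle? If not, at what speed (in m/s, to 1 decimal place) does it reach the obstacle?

No — it strikes the obstacle at 22.2 m/s

99 km/h ÷ 3.6 = 27.5000 m/s.
a = 0.7 × 9.8 = 6.860 m/s².
Reaction distance = 27.5000 × 1.08 = 29.700 m.
Braking distance needed to stop: v²/(2a) = 756.250 / 13.720 = 55.120 m, so total needed = 29.700 + 55.120 = 84.820 m > 49 m — it cannot stop.
Distance remaining when braking begins: 49 − 29.700 = 19.300 m.
v² = v₀² − 2a·d = 756.250 − 2 × 6.860 × 19.300 = 491.454 m²/s².
v = √491.454 = 22.169 m/s.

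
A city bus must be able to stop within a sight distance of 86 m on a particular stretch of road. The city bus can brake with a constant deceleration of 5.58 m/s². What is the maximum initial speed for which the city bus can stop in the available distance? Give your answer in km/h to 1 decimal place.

v²/(2a) = d ⇒ v = √(2 × 5.580 × 86) = √959.76 = 30.9800 m/s.
30.9800 m/s × 3.6 = 111.528 km/h.

Maximum speed ≈ 111.5 km/h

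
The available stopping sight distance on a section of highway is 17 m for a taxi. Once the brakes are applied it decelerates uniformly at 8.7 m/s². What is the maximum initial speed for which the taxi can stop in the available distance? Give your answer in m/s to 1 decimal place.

v²/(2a) = d ⇒ v = √(2 × 8.700 × 17) = √295.80 = 17.1988 m/s.

Maximum speed ≈ 17.2 m/s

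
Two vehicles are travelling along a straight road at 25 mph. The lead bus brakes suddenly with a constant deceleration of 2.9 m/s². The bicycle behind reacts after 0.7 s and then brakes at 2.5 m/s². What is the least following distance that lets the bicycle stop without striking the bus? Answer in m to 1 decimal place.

25 mph × 0.44704 = 11.1760 m/s.
Leader travels v²/(2a_L) = 124.903 / 5.800 = 21.535 m before stopping.
Follower covers v·t_r = 11.1760 × 0.7 = 7.823 m while reacting, then v²/(2a_F) = 124.903 / 5.000 = 24.981 m while braking, for a total of 7.823 + 24.981 = 32.804 m.
Since a_F ≤ a_L and the follower starts braking later, the follower is never slower than the leader, so the closest approach is when both have stopped.
Minimum gap = 32.804 − 21.535 = 11.269 m.

Minimum gap ≈ 11.3 m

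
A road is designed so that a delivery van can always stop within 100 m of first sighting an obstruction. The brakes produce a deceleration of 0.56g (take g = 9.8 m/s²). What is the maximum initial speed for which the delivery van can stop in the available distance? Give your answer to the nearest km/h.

a = 0.56 × 9.8 = 5.488 m/s².
v²/(2a) = d ⇒ v = √(2 × 5.488 × 100) = √1097.60 = 33.1300 m/s.
33.1300 m/s × 3.6 = 119.268 km/h.

Maximum speed ≈ 119 km/h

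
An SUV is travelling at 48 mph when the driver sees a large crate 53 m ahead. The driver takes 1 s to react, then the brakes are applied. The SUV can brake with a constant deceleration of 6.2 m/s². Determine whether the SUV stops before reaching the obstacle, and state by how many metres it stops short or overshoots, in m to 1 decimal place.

48 mph × 0.44704 = 21.4579 m/s.
Reaction distance = 21.4579 × 1 = 21.458 m.
Braking distance = v²/(2a) = 460.441 / 12.400 = 37.132 m.
Total stopping distance = 21.458 + 37.132 = 58.590 m, vs 53 m available — it cannot stop in time and overshoots by 58.590 − 53 = 5.590 m.

No — it overshoots by 5.6 m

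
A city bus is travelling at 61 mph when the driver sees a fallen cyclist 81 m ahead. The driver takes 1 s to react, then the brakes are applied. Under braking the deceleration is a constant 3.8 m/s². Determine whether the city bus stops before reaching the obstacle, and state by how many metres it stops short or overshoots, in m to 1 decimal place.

No — it overshoots by 44.1 m

61 mph × 0.44704 = 27.2694 m/s.
Reaction distance = 27.2694 × 1 = 27.269 m.
Braking distance = v²/(2a) = 743.620 / 7.600 = 97.845 m.
Total stopping distance = 27.269 + 97.845 = 125.114 m, vs 81 m available — it cannot stop in time and overshoots by 125.114 − 81 = 44.114 m.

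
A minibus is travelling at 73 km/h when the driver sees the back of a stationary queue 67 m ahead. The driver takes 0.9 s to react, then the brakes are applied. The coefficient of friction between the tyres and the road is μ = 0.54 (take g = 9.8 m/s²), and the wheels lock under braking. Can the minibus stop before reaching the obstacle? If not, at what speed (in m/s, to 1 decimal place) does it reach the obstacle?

Yes — it stops about 9.9 m short of the obstacle, so it never reaches it

73 km/h ÷ 3.6 = 20.2778 m/s.
a = μg = 0.54 × 9.8 = 5.292 m/s².
Reaction distance = 20.2778 × 0.9 = 18.250 m.
Braking distance = v²/(2a) = 411.189 / 10.584 = 38.850 m.
Total stopping distance = 18.250 + 38.850 = 57.100 m, vs 67 m available — it stops with 67 − 57.100 = 9.900 m to spare.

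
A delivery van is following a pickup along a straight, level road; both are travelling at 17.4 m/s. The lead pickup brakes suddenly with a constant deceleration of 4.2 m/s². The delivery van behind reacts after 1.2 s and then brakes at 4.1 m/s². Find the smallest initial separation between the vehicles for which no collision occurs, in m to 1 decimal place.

Leader travels v²/(2a_L) = 302.760 / 8.400 = 36.043 m before stopping.
Follower covers v·t_r = 17.4000 × 1.2 = 20.880 m while reacting, then v²/(2a_F) = 302.760 / 8.200 = 36.922 m while braking, for a total of 20.880 + 36.922 = 57.802 m.
Since a_F ≤ a_L and the follower starts braking later, the follower is never slower than the leader, so the closest approach is when both have stopped.
Minimum gap = 57.802 − 36.043 = 21.759 m.

Minimum gap ≈ 21.8 m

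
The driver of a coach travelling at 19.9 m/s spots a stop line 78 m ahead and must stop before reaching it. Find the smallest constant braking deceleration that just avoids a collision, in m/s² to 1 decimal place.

v² = 2a·d ⇒ a = v²/(2d) = 19.9000² / (2 × 78.000) = 396.010 / 156.000 = 2.5385 m/s².

Required deceleration ≈ 2.5 m/s²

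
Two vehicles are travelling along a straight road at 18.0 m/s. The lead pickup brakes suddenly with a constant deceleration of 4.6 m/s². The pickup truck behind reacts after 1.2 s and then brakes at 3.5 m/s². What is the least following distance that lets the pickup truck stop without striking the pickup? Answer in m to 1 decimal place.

Leader travels v²/(2a_L) = 324.000 / 9.200 = 35.217 m before stopping.
Follower covers v·t_r = 18.0000 × 1.2 = 21.600 m while reacting, then v²/(2a_F) = 324.000 / 7.000 = 46.286 m while braking, for a total of 21.600 + 46.286 = 67.886 m.
Since a_F ≤ a_L and the follower starts braking later, the follower is never slower than the leader, so the closest approach is when both have stopped.
Minimum gap = 67.886 − 35.217 = 32.669 m.

Minimum gap ≈ 32.7 m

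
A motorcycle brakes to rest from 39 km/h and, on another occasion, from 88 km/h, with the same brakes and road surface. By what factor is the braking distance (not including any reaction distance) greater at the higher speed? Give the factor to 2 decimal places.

Factor ≈ 5.09

Braking distance d = v²/(2a), so with a fixed, d ∝ v².
Factor = (88/39)² = 2.2564² = 5.0913.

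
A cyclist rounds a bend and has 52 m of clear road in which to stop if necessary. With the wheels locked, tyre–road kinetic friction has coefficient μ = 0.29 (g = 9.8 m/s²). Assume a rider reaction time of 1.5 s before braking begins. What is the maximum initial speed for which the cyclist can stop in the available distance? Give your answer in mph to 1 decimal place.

a = μg = 0.29 × 9.8 = 2.842 m/s².
Stopping distance: v·t_r + v²/(2a) = 52 with t_r = 1.5 s and a = 2.842 m/s².
So v² + 8.526 v − 295.57 = 0.
Positive root: v = −a·t_r + √((a·t_r)² + 2a·d) = −4.263 + √(18.173 + 295.57) = 13.4498 m/s.
13.4498 m/s ÷ 0.44704 = 30.086 mph.

Maximum speed ≈ 30.1 mph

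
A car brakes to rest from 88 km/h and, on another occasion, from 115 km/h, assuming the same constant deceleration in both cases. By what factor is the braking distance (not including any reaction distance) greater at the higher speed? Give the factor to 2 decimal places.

Braking distance d = v²/(2a), so with a fixed, d ∝ v².
Factor = (115/88)² = 1.3068² = 1.7077.

Factor ≈ 1.71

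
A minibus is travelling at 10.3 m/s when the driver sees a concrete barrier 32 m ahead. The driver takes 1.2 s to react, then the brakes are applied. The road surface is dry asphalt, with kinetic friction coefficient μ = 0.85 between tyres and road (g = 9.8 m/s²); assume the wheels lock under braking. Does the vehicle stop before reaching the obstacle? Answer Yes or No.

Yes

a = μg = 0.85 × 9.8 = 8.330 m/s².
Reaction distance = 10.3000 × 1.2 = 12.360 m.
Braking distance = v²/(2a) = 106.090 / 16.660 = 6.368 m.
Total stopping distance = 12.360 + 6.368 = 18.728 m, vs 32 m available — it stops with 32 − 18.728 = 13.272 m to spare.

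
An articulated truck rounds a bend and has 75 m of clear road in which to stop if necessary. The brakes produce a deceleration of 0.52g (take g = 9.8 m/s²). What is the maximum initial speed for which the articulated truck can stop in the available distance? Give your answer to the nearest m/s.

Maximum speed ≈ 28 m/s

a = 0.52 × 9.8 = 5.096 m/s².
v²/(2a) = d ⇒ v = √(2 × 5.096 × 75) = √764.40 = 27.6478 m/s.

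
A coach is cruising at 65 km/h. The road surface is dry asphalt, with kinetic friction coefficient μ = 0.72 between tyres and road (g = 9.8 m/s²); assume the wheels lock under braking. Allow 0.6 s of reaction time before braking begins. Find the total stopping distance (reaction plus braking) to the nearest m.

Total stopping distance ≈ 34 m

65 km/h ÷ 3.6 = 18.0556 m/s.
a = μg = 0.72 × 9.8 = 7.056 m/s².
Reaction distance = v·t_r = 18.0556 × 0.6 = 10.833 m.
Braking distance = v²/(2a) = 18.0556² / (2 × 7.056) = 326.005 / 14.112 = 23.101 m.
Total = 10.833 + 23.101 = 33.934 m.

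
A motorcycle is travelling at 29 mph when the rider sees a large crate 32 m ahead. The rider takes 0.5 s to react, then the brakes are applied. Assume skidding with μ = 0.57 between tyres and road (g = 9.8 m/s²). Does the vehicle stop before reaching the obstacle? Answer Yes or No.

29 mph × 0.44704 = 12.9642 m/s.
a = μg = 0.57 × 9.8 = 5.586 m/s².
Reaction distance = 12.9642 × 0.5 = 6.482 m.
Braking distance = v²/(2a) = 168.070 / 11.172 = 15.044 m.
Total stopping distance = 6.482 + 15.044 = 21.526 m, vs 32 m available — it stops with 32 − 21.526 = 10.474 m to spare.

Yes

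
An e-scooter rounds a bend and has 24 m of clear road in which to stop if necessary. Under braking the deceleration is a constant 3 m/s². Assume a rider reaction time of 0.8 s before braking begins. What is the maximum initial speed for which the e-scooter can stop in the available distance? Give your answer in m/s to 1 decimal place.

Stopping distance: v·t_r + v²/(2a) = 24 with t_r = 0.8 s and a = 3.000 m/s².
So v² + 4.800 v − 144.00 = 0.
Positive root: v = −a·t_r + √((a·t_r)² + 2a·d) = −2.400 + √(5.760 + 144.00) = 9.8376 m/s.

Maximum speed ≈ 9.8 m/s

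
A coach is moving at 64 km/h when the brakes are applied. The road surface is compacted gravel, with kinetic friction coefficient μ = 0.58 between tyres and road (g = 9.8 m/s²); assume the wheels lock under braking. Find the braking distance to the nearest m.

64 km/h ÷ 3.6 = 17.7778 m/s.
a = μg = 0.58 × 9.8 = 5.684 m/s².
Braking distance = v²/(2a) = 17.7778² / (2 × 5.684) = 316.050 / 11.368 = 27.802 m.

Braking distance ≈ 28 m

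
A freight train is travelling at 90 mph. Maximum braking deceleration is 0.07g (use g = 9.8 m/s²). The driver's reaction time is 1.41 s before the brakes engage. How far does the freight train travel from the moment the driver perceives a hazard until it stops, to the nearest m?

90 mph × 0.44704 = 40.2336 m/s.
a = 0.07 × 9.8 = 0.686 m/s².
Reaction distance = v·t_r = 40.2336 × 1.41 = 56.729 m.
Braking distance = v²/(2a) = 40.2336² / (2 × 0.686) = 1618.743 / 1.372 = 1179.842 m.
Total = 56.729 + 1179.842 = 1236.571 m.

Total stopping distance ≈ 1237 m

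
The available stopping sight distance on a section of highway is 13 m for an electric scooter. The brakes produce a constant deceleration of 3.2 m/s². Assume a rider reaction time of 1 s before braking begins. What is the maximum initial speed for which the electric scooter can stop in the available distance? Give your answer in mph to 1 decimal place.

Maximum speed ≈ 14.5 mph

Stopping distance: v·t_r + v²/(2a) = 13 with t_r = 1 s and a = 3.200 m/s².
So v² + 6.400 v − 83.20 = 0.
Positive root: v = −a·t_r + √((a·t_r)² + 2a·d) = −3.200 + √(10.240 + 83.20) = 6.4664 m/s.
6.4664 m/s ÷ 0.44704 = 14.465 mph.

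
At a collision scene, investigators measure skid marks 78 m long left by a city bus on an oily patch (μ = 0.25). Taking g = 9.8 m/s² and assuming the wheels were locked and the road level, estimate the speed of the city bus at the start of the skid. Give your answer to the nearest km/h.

Deceleration a = μg = 0.25 × 9.8 = 2.450 m/s².
v = √(2a·d) = √(2 × 2.450 × 78) = √382.200 = 19.5499 m/s.
= 19.5499 × 3.6 = 70.380 km/h.

Initial speed ≈ 70 km/h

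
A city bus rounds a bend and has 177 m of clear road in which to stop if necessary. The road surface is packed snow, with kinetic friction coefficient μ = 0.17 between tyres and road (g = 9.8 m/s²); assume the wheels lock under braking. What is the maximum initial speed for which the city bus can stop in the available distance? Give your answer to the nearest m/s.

a = μg = 0.17 × 9.8 = 1.666 m/s².
v²/(2a) = d ⇒ v = √(2 × 1.666 × 177) = √589.76 = 24.2850 m/s.

Maximum speed ≈ 24 m/s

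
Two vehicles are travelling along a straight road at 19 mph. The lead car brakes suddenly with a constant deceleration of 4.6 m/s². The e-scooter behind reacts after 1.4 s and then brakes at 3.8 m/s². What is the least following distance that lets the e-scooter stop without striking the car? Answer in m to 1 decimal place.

19 mph × 0.44704 = 8.4938 m/s.
Leader travels v²/(2a_L) = 72.145 / 9.200 = 7.842 m before stopping.
Follower covers v·t_r = 8.4938 × 1.4 = 11.891 m while reacting, then v²/(2a_F) = 72.145 / 7.600 = 9.493 m while braking, for a total of 11.891 + 9.493 = 21.384 m.
Since a_F ≤ a_L and the follower starts braking later, the follower is never slower than the leader, so the closest approach is when both have stopped.
Minimum gap = 21.384 − 7.842 = 13.542 m.

Minimum gap ≈ 13.5 m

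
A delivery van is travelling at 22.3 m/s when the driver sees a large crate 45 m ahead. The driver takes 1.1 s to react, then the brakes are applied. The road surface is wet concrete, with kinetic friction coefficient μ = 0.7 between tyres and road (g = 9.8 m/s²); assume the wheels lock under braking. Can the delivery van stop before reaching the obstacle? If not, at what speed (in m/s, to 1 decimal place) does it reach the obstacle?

a = μg = 0.7 × 9.8 = 6.860 m/s².
Reaction distance = 22.3000 × 1.1 = 24.530 m.
Braking distance needed to stop: v²/(2a) = 497.290 / 13.720 = 36.246 m, so total needed = 24.530 + 36.246 = 60.776 m > 45 m — it cannot stop.
Distance remaining when braking begins: 45 − 24.530 = 20.470 m.
v² = v₀² − 2a·d = 497.290 − 2 × 6.860 × 20.470 = 216.442 m²/s².
v = √216.442 = 14.712 m/s.

No — it strikes the obstacle at 14.7 m/s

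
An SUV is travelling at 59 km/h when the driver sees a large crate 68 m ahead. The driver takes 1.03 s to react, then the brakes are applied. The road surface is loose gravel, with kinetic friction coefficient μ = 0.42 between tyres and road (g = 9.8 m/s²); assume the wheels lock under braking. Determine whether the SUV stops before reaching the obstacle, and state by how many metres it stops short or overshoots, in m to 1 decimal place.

59 km/h ÷ 3.6 = 16.3889 m/s.
a = μg = 0.42 × 9.8 = 4.116 m/s².
Reaction distance = 16.3889 × 1.03 = 16.881 m.
Braking distance = v²/(2a) = 268.596 / 8.232 = 32.628 m.
Total stopping distance = 16.881 + 32.628 = 49.509 m, vs 68 m available — it stops with 68 − 49.509 = 18.491 m to spare.

Yes — it stops 18.5 m short of the obstacle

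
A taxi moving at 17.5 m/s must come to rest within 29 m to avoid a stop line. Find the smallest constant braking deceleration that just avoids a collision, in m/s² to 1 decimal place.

Required deceleration ≈ 5.3 m/s²

v² = 2a·d ⇒ a = v²/(2d) = 17.5000² / (2 × 29.000) = 306.250 / 58.000 = 5.2802 m/s².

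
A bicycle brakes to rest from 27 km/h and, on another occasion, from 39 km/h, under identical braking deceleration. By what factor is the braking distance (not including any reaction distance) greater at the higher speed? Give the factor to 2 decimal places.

Braking distance d = v²/(2a), so with a fixed, d ∝ v².
Factor = (39/27)² = 1.4444² = 2.0863.

Factor ≈ 2.09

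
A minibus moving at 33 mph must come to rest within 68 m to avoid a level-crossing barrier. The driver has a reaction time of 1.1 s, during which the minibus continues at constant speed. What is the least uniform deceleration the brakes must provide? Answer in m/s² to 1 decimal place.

33 mph × 0.44704 = 14.7523 m/s.
Distance covered during reaction = 14.7523 × 1.1 = 16.228 m.
Distance available for braking: 68 − 16.228 = 51.772 m.
v² = 2a·d ⇒ a = v²/(2d) = 14.7523² / (2 × 51.772) = 217.630 / 103.544 = 2.1018 m/s².

Required deceleration ≈ 2.1 m/s²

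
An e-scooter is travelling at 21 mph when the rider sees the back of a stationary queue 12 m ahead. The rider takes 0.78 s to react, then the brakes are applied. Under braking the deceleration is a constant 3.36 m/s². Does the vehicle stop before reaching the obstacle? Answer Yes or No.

No

21 mph × 0.44704 = 9.3878 m/s.
Reaction distance = 9.3878 × 0.78 = 7.322 m.
Braking distance = v²/(2a) = 88.131 / 6.720 = 13.115 m.
Total stopping distance = 7.322 + 13.115 = 20.437 m, vs 12 m available — it cannot stop in time and overshoots by 20.437 − 12 = 8.437 m.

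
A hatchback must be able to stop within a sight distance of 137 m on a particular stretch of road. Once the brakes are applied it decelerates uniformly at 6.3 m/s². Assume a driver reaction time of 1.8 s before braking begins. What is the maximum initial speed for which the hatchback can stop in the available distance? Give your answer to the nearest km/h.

Stopping distance: v·t_r + v²/(2a) = 137 with t_r = 1.8 s and a = 6.300 m/s².
So v² + 22.680 v − 1726.20 = 0.
Positive root: v = −a·t_r + √((a·t_r)² + 2a·d) = −11.340 + √(128.596 + 1726.20) = 31.7273 m/s.
31.7273 m/s × 3.6 = 114.218 km/h.

Maximum speed ≈ 114 km/h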